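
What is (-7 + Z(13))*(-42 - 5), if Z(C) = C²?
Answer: -7614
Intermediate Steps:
(-7 + Z(13))*(-42 - 5) = (-7 + 13²)*(-42 - 5) = (-7 + 169)*(-47) = 162*(-47) = -7614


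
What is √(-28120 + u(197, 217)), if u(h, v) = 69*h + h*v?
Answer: √28222 ≈ 167.99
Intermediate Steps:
√(-28120 + u(197, 217)) = √(-28120 + 197*(69 + 217)) = √(-28120 + 197*286) = √(-28120 + 56342) = √28222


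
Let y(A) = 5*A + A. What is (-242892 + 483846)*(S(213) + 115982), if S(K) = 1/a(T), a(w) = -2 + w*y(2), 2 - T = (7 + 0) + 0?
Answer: 866336011191/31 ≈ 2.7946e+10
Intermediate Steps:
y(A) = 6*A
T = -5 (T = 2 - ((7 + 0) + 0) = 2 - (7 + 0) = 2 - 1*7 = 2 - 7 = -5)
a(w) = -2 + 12*w (a(w) = -2 + w*(6*2) = -2 + w*12 = -2 + 12*w)
S(K) = -1/62 (S(K) = 1/(-2 + 12*(-5)) = 1/(-2 - 60) = 1/(-62) = -1/62)
(-242892 + 483846)*(S(213) + 115982) = (-242892 + 483846)*(-1/62 + 115982) = 240954*(7190883/62) = 866336011191/31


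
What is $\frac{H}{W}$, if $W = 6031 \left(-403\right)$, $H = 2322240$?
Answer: $- \frac{2322240}{2430493} \approx -0.95546$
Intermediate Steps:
$W = -2430493$
$\frac{H}{W} = \frac{2322240}{-2430493} = 2322240 \left(- \frac{1}{2430493}\right) = - \frac{2322240}{2430493}$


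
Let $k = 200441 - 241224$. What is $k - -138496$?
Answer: $97713$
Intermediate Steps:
$k = -40783$ ($k = 200441 - 241224 = -40783$)
$k - -138496 = -40783 - -138496 = -40783 + 138496 = 97713$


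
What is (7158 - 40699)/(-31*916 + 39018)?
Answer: -33541/10622 ≈ -3.1577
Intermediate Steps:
(7158 - 40699)/(-31*916 + 39018) = -33541/(-28396 + 39018) = -33541/10622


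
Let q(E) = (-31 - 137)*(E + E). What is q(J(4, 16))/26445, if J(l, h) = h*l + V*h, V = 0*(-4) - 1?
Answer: -5376/8815 ≈ -0.60987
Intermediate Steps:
V = -1 (V = 0 - 1 = -1)
J(l, h) = -h + h*l (J(l, h) = h*l - h = -h + h*l)
q(E) = -336*E
q(J(4, 16))/26445 = -5376*(-1 + 4)/26445 = -5376*3*(1/26445) = -336*48*(1/26445) = -16128*1/26445 = -5376/8815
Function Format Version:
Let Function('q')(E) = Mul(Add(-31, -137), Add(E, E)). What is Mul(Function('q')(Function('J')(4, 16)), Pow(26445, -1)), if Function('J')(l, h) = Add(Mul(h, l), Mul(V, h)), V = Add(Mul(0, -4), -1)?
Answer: Rational(-5376, 8815) ≈ -0.60987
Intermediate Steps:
V = -1 (V = Add(0, -1) = -1)
Function('J')(l, h) = Add(Mul(-1, h), Mul(h, l)) (Function('J')(l, h) = Add(Mul(h, l), Mul(-1, h)) = Add(Mul(-1, h), Mul(h, l)))
Function('q')(E) = Mul(-336, E) (Function('q')(E) = Mul(-168, Mul(2, E)) = Mul(-336, E))
Mul(Function('q')(Function('J')(4, 16)), Pow(26445, -1)) = Mul(Mul(-336, Mul(16, Add(-1, 4))), Pow(26445, -1)) = Mul(Mul(-336, Mul(16, 3)), Rational(1, 26445)) = Mul(Mul(-336, 48), Rational(1, 26445)) = Mul(-16128, Rational(1, 26445)) = Rational(-5376, 8815)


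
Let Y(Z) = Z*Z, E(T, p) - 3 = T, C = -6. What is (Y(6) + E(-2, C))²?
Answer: 1369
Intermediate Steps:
E(T, p) = 3 + T
Y(Z) = Z²
(Y(6) + E(-2, C))² = (6² + (3 - 2))² = (36 + 1)² = 37² = 1369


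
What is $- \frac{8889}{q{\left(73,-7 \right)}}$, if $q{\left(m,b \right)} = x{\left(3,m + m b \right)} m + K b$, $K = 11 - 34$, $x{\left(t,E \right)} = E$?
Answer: $\frac{8889}{31813} \approx 0.27941$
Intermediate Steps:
$K = -23$
$q{\left(m,b \right)} = - 23 b + m \left(m + b m\right)$ ($q{\left(m,b \right)} = \left(m + m b\right) m - 23 b = \left(m + b m\right) m - 23 b = m \left(m + b m\right) - 23 b = - 23 b + m \left(m + b m\right)$)
$- \frac{8889}{q{\left(73,-7 \right)}} = - \frac{8889}{\left(-23\right) \left(-7\right) + 73^{2} \left(1 - 7\right)} = - \frac{8889}{161 + 5329 \left(-6\right)} = - \frac{8889}{161 - 31974} = - \frac{8889}{-31813} = \left(-8889\right) \left(- \frac{1}{31813}\right) = \frac{8889}{31813}$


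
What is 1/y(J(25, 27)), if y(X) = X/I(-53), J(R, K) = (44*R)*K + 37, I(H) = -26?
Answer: -26/29737 ≈ -0.00087433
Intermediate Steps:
J(R, K) = 37 + 44*K*R (J(R, K) = 44*K*R + 37 = 37 + 44*K*R)
y(X) = -X/26 (y(X) = X/(-26) = X*(-1/26) = -X/26)
1/y(J(25, 27)) = 1/(-(37 + 44*27*25)/26) = 1/(-(37 + 29700)/26) = 1/(-1/26*29737) = 1/(-29737/26) = -26/29737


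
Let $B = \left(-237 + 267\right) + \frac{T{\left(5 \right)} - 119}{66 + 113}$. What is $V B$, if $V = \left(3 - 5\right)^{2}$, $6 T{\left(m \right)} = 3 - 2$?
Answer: $\frac{63014}{537} \approx 117.34$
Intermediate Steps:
$T{\left(m \right)} = \frac{1}{6}$ ($T{\left(m \right)} = \frac{3 - 2}{6} = \frac{1}{6} \cdot 1 = \frac{1}{6}$)
$V = 4$ ($V = \left(-2\right)^{2} = 4$)
$B = \frac{31507}{1074}$ ($B = \left(-237 + 267\right) + \frac{\frac{1}{6} - 119}{66 + 113} = 30 - \frac{713}{6 \cdot 179} = 30 - \frac{713}{1074} = \frac{31507}{1074} \approx 29.336$)
$V B = 4 \cdot \frac{31507}{1074} = \frac{63014}{537}$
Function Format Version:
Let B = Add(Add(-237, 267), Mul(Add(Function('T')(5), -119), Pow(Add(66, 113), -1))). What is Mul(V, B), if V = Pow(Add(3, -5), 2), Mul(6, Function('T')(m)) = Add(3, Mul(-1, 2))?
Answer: Rational(63014, 537) ≈ 117.34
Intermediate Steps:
Function('T')(m) = Rational(1, 6) (Function('T')(m) = Mul(Rational(1, 6), Add(3, Mul(-1, 2))) = Mul(Rational(1, 6), Add(3, -2)) = Mul(Rational(1, 6), 1) = Rational(1, 6))
V = 4 (V = Pow(-2, 2) = 4)
B = Rational(31507, 1074) (B = Add(Add(-237, 267), Mul(Add(Rational(1, 6), -119), Pow(Add(66, 113), -1))) = Add(30, Mul(Rational(-713, 6), Pow(179, -1))) = Add(30, Mul(Rational(-713, 6), Rational(1, 179))) = Add(30, Rational(-713, 1074)) = Rational(31507, 1074) ≈ 29.336)
Mul(V, B) = Mul(4, Rational(31507, 1074)) = Rational(63014, 537)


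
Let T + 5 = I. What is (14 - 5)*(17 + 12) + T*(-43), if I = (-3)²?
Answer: 89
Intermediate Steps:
I = 9
T = 4 (T = -5 + 9 = 4)
(14 - 5)*(17 + 12) + T*(-43) = (14 - 5)*(17 + 12) + 4*(-43) = 9*29 - 172 = 261 - 172 = 89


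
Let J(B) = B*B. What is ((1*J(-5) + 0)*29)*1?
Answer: 725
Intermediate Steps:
J(B) = B**2
((1*J(-5) + 0)*29)*1 = ((1*(-5)**2 + 0)*29)*1 = ((1*25 + 0)*29)*1 = ((25 + 0)*29)*1 = (25*29)*1 = 725*1 = 725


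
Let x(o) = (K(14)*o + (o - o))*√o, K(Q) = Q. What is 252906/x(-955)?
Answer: 126453*I*√955/6384175 ≈ 0.61211*I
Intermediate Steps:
x(o) = 14*o^(3/2) (x(o) = (14*o + (o - o))*√o = (14*o + 0)*√o = (14*o)*√o = 14*o^(3/2))
252906/x(-955) = 252906/((14*(-955)^(3/2))) = 252906/((14*(-955*I*√955))) = 252906/((-13370*I*√955)) = 252906*(I*√955/12768350) = 126453*I*√955/6384175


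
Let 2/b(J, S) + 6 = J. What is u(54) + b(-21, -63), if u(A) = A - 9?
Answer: 1213/27 ≈ 44.926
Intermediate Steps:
b(J, S) = 2/(-6 + J)
u(A) = -9 + A
u(54) + b(-21, -63) = (-9 + 54) + 2/(-6 - 21) = 45 + 2/(-27) = 45 + 2*(-1/27) = 45 - 2/27 = 1213/27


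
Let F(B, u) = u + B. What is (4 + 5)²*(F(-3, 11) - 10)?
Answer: -162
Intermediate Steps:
F(B, u) = B + u
(4 + 5)²*(F(-3, 11) - 10) = (4 + 5)²*((-3 + 11) - 10) = 9²*(8 - 10) = 81*(-2) = -162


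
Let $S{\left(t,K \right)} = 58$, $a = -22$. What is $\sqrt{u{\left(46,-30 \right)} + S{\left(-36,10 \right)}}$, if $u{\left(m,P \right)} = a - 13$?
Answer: $\sqrt{23} \approx 4.7958$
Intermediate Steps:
$u{\left(m,P \right)} = -35$ ($u{\left(m,P \right)} = -22 - 13 = -35$)
$\sqrt{u{\left(46,-30 \right)} + S{\left(-36,10 \right)}} = \sqrt{-35 + 58} = \sqrt{23}$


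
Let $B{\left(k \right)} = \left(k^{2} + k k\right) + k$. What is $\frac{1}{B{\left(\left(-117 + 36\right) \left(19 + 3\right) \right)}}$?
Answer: $\frac{1}{6349266} \approx 1.575 \cdot 10^{-7}$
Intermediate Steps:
$B{\left(k \right)} = k + 2 k^{2}$ ($B{\left(k \right)} = \left(k^{2} + k^{2}\right) + k = 2 k^{2} + k = k + 2 k^{2}$)
$\frac{1}{B{\left(\left(-117 + 36\right) \left(19 + 3\right) \right)}} = \frac{1}{\left(-117 + 36\right) \left(19 + 3\right) \left(1 + 2 \left(-117 + 36\right) \left(19 + 3\right)\right)} = \frac{1}{\left(-81\right) 22 \left(1 + 2 \left(\left(-81\right) 22\right)\right)} = \frac{1}{\left(-1782\right) \left(1 + 2 \left(-1782\right)\right)} = \frac{1}{\left(-1782\right) \left(1 - 3564\right)} = \frac{1}{\left(-1782\right) \left(-3563\right)} = \frac{1}{6349266}$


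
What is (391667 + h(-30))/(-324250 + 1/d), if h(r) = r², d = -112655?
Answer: -44224635385/36528383751 ≈ -1.2107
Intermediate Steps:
(391667 + h(-30))/(-324250 + 1/d) = (391667 + (-30)²)/(-324250 + 1/(-112655)) = (391667 + 900)/(-324250 - 1/112655) = 392567/(-36528383751/112655) = 392567*(-112655/36528383751) = -44224635385/36528383751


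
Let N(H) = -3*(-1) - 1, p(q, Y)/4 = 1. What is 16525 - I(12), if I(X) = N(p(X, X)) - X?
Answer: 16535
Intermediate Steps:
p(q, Y) = 4 (p(q, Y) = 4*1 = 4)
N(H) = 2 (N(H) = 3 - 1 = 2)
I(X) = 2 - X
16525 - I(12) = 16525 - (2 - 1*12) = 16525 - (2 - 12) = 16525 - 1*(-10) = 16525 + 10 = 16535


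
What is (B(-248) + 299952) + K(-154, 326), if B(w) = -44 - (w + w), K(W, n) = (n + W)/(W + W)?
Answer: 23131065/77 ≈ 3.0040e+5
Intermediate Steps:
K(W, n) = (W + n)/(2*W) (K(W, n) = (W + n)/((2*W)) = (W + n)*(1/(2*W)) = (W + n)/(2*W))
B(w) = -44 - 2*w
(B(-248) + 299952) + K(-154, 326) = ((-44 - 2*(-248)) + 299952) + (1/2)*(-154 + 326)/(-154) = ((-44 + 496) + 299952) + (1/2)*(-1/154)*172 = (452 + 299952) - 43/77 = 300404 - 43/77 = 23131065/77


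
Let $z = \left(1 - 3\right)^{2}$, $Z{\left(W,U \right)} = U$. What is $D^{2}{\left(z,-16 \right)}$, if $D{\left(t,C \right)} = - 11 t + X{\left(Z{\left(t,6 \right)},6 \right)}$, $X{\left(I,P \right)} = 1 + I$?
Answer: $1369$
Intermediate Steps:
$z = 4$ ($z = \left(-2\right)^{2} = 4$)
$D{\left(t,C \right)} = 7 - 11 t$ ($D{\left(t,C \right)} = - 11 t + \left(1 + 6\right) = - 11 t + 7 = 7 - 11 t$)
$D^{2}{\left(z,-16 \right)} = \left(7 - 44\right)^{2} = \left(-37\right)^{2} = 1369$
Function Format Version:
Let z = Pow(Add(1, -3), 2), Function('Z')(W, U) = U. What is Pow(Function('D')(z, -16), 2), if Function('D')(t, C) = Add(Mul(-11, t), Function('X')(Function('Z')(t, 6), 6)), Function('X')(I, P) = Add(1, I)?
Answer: 1369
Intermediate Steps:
z = 4 (z = Pow(-2, 2) = 4)
Function('D')(t, C) = Add(7, Mul(-11, t)) (Function('D')(t, C) = Add(Mul(-11, t), Add(1, 6)) = Add(Mul(-11, t), 7) = Add(7, Mul(-11, t)))
Pow(Function('D')(z, -16), 2) = Pow(Add(7, Mul(-11, 4)), 2) = Pow(Add(7, -44), 2) = Pow(-37, 2) = 1369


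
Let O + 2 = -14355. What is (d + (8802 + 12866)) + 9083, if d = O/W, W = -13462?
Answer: 413984319/13462 ≈ 30752.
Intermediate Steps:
O = -14357 (O = -2 - 14355 = -14357)
d = 14357/13462 (d = -14357/(-13462) = -14357*(-1/13462) = 14357/13462 ≈ 1.0665)
(d + (8802 + 12866)) + 9083 = (14357/13462 + (8802 + 12866)) + 9083 = (14357/13462 + 21668) + 9083 = 291708973/13462 + 9083 = 413984319/13462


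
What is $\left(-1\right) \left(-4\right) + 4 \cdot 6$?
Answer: $28$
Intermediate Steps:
$\left(-1\right) \left(-4\right) + 4 \cdot 6 = 4 + 24 = 28$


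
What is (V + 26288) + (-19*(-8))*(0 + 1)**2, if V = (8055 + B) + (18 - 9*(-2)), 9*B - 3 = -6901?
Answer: 303881/9 ≈ 33765.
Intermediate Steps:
B = -6898/9 (B = 1/3 + (1/9)*(-6901) = 1/3 - 6901/9 = -6898/9 ≈ -766.44)
V = 65921/9 (V = (8055 - 6898/9) + (18 - 9*(-2)) = 65597/9 + (18 + 18) = 65597/9 + 36 = 65921/9 ≈ 7324.6)
(V + 26288) + (-19*(-8))*(0 + 1)**2 = (65921/9 + 26288) + (-19*(-8))*(0 + 1)**2 = 302513/9 + 152*1**2 = 302513/9 + 152*1 = 302513/9 + 152 = 303881/9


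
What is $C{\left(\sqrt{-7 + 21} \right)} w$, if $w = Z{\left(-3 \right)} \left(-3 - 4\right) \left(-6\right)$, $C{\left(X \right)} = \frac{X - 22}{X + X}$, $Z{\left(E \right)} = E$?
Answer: $-63 + 99 \sqrt{14} \approx 307.42$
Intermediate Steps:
$C{\left(X \right)} = \frac{-22 + X}{2 X}$
$w = -126$ ($w = - 3 \left(-3 - 4\right) \left(-6\right) = \left(-3\right) \left(-7\right) \left(-6\right) = 21 \left(-6\right) = -126$)
$C{\left(\sqrt{-7 + 21} \right)} w = \frac{-22 + \sqrt{-7 + 21}}{2 \sqrt{-7 + 21}} \left(-126\right) = \frac{-22 + \sqrt{14}}{2 \sqrt{14}} \left(-126\right) = \frac{\frac{\sqrt{14}}{14} \left(-22 + \sqrt{14}\right)}{2} \left(-126\right) = \frac{\sqrt{14} \left(-22 + \sqrt{14}\right)}{28} \left(-126\right) = - \frac{9 \sqrt{14} \left(-22 + \sqrt{14}\right)}{2}$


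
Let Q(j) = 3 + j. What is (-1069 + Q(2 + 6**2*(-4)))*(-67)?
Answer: 80936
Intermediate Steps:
(-1069 + Q(2 + 6**2*(-4)))*(-67) = (-1069 + (3 + (2 + 6**2*(-4))))*(-67) = (-1069 + (3 + (2 + 36*(-4))))*(-67) = (-1069 + (3 + (2 - 144)))*(-67) = (-1069 + (3 - 142))*(-67) = (-1069 - 139)*(-67) = -1208*(-67) = 80936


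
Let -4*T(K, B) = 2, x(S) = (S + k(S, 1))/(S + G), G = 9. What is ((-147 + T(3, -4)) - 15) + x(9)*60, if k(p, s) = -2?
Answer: -835/6 ≈ -139.17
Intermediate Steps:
x(S) = (-2 + S)/(9 + S) (x(S) = (S - 2)/(S + 9) = (-2 + S)/(9 + S))
T(K, B) = -½ (T(K, B) = -¼*2 = -½)
((-147 + T(3, -4)) - 15) + x(9)*60 = ((-147 - ½) - 15) + ((-2 + 9)/(9 + 9))*60 = (-295/2 - 15) + (7/18)*60 = -325/2 + ((1/18)*7)*60 = -325/2 + (7/18)*60 = -325/2 + 70/3 = -835/6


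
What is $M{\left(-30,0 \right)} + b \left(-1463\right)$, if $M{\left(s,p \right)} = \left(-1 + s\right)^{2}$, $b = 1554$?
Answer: $-2272541$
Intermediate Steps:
$M{\left(-30,0 \right)} + b \left(-1463\right) = \left(-1 - 30\right)^{2} + 1554 \left(-1463\right) = \left(-31\right)^{2} - 2273502 = 961 - 2273502 = -2272541$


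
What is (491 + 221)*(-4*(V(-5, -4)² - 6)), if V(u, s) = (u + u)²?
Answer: -28462912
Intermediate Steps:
V(u, s) = 4*u² (V(u, s) = (2*u)² = 4*u²)
(491 + 221)*(-4*(V(-5, -4)² - 6)) = (491 + 221)*(-4*((4*(-5)²)² - 6)) = 712*(-4*((4*25)² - 6)) = 712*(-4*(100² - 6)) = 712*(-4*(10000 - 6)) = 712*(-4*9994) = 712*(-39976) = -28462912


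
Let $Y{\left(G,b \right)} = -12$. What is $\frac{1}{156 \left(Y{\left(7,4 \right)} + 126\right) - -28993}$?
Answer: $\frac{1}{46777} \approx 2.1378 \cdot 10^{-5}$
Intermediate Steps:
$\frac{1}{156 \left(Y{\left(7,4 \right)} + 126\right) - -28993} = \frac{1}{156 \left(-12 + 126\right) - -28993} = \frac{1}{156 \cdot 114 + \left(-11021 + 40014\right)} = \frac{1}{17784 + 28993} = \frac{1}{46777}$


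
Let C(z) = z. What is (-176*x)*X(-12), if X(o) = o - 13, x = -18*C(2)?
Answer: -158400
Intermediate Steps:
x = -36 (x = -18*2 = -36)
X(o) = -13 + o
(-176*x)*X(-12) = (-176*(-36))*(-13 - 12) = 6336*(-25) = -158400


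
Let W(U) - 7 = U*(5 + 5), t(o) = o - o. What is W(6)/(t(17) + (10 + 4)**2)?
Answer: 67/196 ≈ 0.34184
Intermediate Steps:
t(o) = 0
W(U) = 7 + 10*U (W(U) = 7 + U*(5 + 5) = 7 + U*10 = 7 + 10*U)
W(6)/(t(17) + (10 + 4)**2) = (7 + 10*6)/(0 + (10 + 4)**2) = (7 + 60)/(0 + 14**2) = 67/(0 + 196) = 67/196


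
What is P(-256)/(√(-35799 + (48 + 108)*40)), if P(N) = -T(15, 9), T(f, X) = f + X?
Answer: 8*I*√29559/9853 ≈ 0.13959*I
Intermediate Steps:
T(f, X) = X + f
P(N) = -24 (P(N) = -(9 + 15) = -1*24 = -24)
P(-256)/(√(-35799 + (48 + 108)*40)) = -24/√(-35799 + (48 + 108)*40) = -24/√(-35799 + 156*40) = -24/√(-35799 + 6240) = -24*(-I*√29559/29559) = -(-8)*I*√29559/9853 = 8*I*√29559/9853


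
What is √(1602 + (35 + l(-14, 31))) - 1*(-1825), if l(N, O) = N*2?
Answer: 1825 + √1609 ≈ 1865.1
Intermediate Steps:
l(N, O) = 2*N
√(1602 + (35 + l(-14, 31))) - 1*(-1825) = √(1602 + (35 + 2*(-14))) - 1*(-1825) = √(1602 + (35 - 28)) + 1825 = √(1602 + 7) + 1825 = √1609 + 1825 = 1825 + √1609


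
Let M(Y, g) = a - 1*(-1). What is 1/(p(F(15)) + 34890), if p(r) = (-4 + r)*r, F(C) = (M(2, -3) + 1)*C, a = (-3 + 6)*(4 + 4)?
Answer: 1/185430 ≈ 5.3929e-6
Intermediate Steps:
a = 24 (a = 3*8 = 24)
M(Y, g) = 25 (M(Y, g) = 24 - 1*(-1) = 24 + 1 = 25)
F(C) = 26*C (F(C) = (25 + 1)*C = 26*C)
p(r) = r*(-4 + r)
1/(p(F(15)) + 34890) = 1/((26*15)*(-4 + 26*15) + 34890) = 1/(390*(-4 + 390) + 34890) = 1/(390*386 + 34890) = 1/(150540 + 34890) = 1/185430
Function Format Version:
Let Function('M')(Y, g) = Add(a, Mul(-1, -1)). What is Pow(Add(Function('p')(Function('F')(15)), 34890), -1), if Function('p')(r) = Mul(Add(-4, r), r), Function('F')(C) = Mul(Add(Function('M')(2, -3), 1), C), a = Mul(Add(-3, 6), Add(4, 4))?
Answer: Rational(1, 185430) ≈ 5.3929e-6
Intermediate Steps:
a = 24 (a = Mul(3, 8) = 24)
Function('M')(Y, g) = 25 (Function('M')(Y, g) = Add(24, Mul(-1, -1)) = Add(24, 1) = 25)
Function('F')(C) = Mul(26, C) (Function('F')(C) = Mul(Add(25, 1), C) = Mul(26, C))
Function('p')(r) = Mul(r, Add(-4, r))
Pow(Add(Function('p')(Function('F')(15)), 34890), -1) = Pow(Add(Mul(Mul(26, 15), Add(-4, Mul(26, 15))), 34890), -1) = Pow(Add(Mul(390, Add(-4, 390)), 34890), -1) = Pow(Add(Mul(390, 386), 34890), -1) = Pow(Add(150540, 34890), -1) = Pow(185430, -1) = Rational(1, 185430)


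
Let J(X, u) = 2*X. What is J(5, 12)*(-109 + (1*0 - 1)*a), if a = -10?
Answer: -990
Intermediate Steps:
J(5, 12)*(-109 + (1*0 - 1)*a) = (2*5)*(-109 + (1*0 - 1)*(-10)) = 10*(-109 + (0 - 1)*(-10)) = 10*(-109 - 1*(-10)) = 10*(-109 + 10) = 10*(-99) = -990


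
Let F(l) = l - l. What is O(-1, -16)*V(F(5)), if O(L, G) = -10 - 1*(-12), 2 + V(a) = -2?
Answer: -8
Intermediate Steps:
F(l) = 0
V(a) = -4 (V(a) = -2 - 2 = -4)
O(L, G) = 2 (O(L, G) = -10 + 12 = 2)
O(-1, -16)*V(F(5)) = 2*(-4) = -8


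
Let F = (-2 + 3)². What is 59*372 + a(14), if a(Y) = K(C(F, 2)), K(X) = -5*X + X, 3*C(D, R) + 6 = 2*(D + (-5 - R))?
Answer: 21972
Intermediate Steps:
F = 1 (F = 1² = 1)
C(D, R) = -16/3 - 2*R/3 + 2*D/3 (C(D, R) = -2 + (2*(D + (-5 - R)))/3 = -2 + (2*(-5 + D - R))/3 = -2 + (-10 - 2*R + 2*D)/3 = -2 + (-10/3 - 2*R/3 + 2*D/3) = -16/3 - 2*R/3 + 2*D/3)
K(X) = -4*X
a(Y) = 24 (a(Y) = -4*(-16/3 - ⅔*2 + (⅔)*1) = -4*(-16/3 - 4/3 + ⅔) = -4*(-6) = 24)
59*372 + a(14) = 59*372 + 24 = 21948 + 24 = 21972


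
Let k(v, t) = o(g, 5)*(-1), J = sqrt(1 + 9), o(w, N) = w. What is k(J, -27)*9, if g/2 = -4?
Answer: 72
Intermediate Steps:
g = -8 (g = 2*(-4) = -8)
J = sqrt(10) ≈ 3.1623
k(v, t) = 8 (k(v, t) = -8*(-1) = 8)
k(J, -27)*9 = 8*9 = 72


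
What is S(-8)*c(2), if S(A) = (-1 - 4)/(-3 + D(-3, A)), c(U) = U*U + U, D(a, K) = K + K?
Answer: 30/19 ≈ 1.5789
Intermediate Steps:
D(a, K) = 2*K
c(U) = U + U² (c(U) = U² + U = U + U²)
S(A) = -5/(-3 + 2*A) (S(A) = (-1 - 4)/(-3 + 2*A) = -5/(-3 + 2*A))
S(-8)*c(2) = (-5/(-3 + 2*(-8)))*(2*(1 + 2)) = (-5/(-3 - 16))*(2*3) = -5/(-19)*6 = -5*(-1/19)*6 = (5/19)*6 = 30/19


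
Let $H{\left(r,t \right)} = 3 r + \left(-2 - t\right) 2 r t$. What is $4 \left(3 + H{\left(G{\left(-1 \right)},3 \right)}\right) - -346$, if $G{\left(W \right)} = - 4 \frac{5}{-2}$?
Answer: $-722$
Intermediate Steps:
$G{\left(W \right)} = 10$ ($G{\left(W \right)} = - 4 \cdot 5 \left(- \frac{1}{2}\right) = \left(-4\right) \left(- \frac{5}{2}\right) = 10$)
$H{\left(r,t \right)} = 3 r + r t \left(-4 - 2 t\right)$ ($H{\left(r,t \right)} = 3 r + \left(-4 - 2 t\right) r t = 3 r + r \left(-4 - 2 t\right) t = 3 r + r t \left(-4 - 2 t\right)$)
$4 \left(3 + H{\left(G{\left(-1 \right)},3 \right)}\right) - -346 = 4 \left(3 + 10 \left(3 - 12 - 2 \cdot 3^{2}\right)\right) - -346 = 4 \left(3 + 10 \left(3 - 12 - 18\right)\right) + 346 = 4 \left(3 + 10 \left(-27\right)\right) + 346 = 4 \left(3 - 270\right) + 346 = 4 \left(-267\right) + 346 = -1068 + 346 = -722$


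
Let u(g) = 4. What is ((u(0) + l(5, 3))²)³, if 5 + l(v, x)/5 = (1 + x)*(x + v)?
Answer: 7212549413161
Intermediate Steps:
l(v, x) = -25 + 5*(1 + x)*(v + x) (l(v, x) = -25 + 5*((1 + x)*(x + v)) = -25 + 5*((1 + x)*(v + x)) = -25 + 5*(1 + x)*(v + x))
((u(0) + l(5, 3))²)³ = ((4 + (-25 + 5*5 + 5*3 + 5*3² + 5*5*3))²)³ = ((4 + (-25 + 25 + 15 + 5*9 + 75))²)³ = ((4 + (-25 + 25 + 15 + 45 + 75))²)³ = ((4 + 135)²)³ = (139²)³ = 19321³ = 7212549413161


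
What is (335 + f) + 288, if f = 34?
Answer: 657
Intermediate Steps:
(335 + f) + 288 = (335 + 34) + 288 = 369 + 288 = 657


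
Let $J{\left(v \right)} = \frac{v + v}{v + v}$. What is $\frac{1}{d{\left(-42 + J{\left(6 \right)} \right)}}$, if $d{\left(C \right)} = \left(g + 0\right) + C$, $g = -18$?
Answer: $- \frac{1}{59} \approx -0.016949$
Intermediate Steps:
$J{\left(v \right)} = 1$ ($J{\left(v \right)} = \frac{2 v}{2 v} = 2 v \frac{1}{2 v} = 1$)
$d{\left(C \right)} = -18 + C$ ($d{\left(C \right)} = \left(-18 + 0\right) + C = -18 + C$)
$\frac{1}{d{\left(-42 + J{\left(6 \right)} \right)}} = \frac{1}{-18 + \left(-42 + 1\right)} = \frac{1}{-18 - 41} = \frac{1}{-59} = - \frac{1}{59}$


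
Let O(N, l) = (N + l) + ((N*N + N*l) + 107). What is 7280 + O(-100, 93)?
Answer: 8080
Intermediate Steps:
O(N, l) = 107 + N + l + N² + N*l (O(N, l) = (N + l) + ((N² + N*l) + 107) = (N + l) + (107 + N² + N*l) = 107 + N + l + N² + N*l)
7280 + O(-100, 93) = 7280 + (107 - 100 + 93 + (-100)² - 100*93) = 7280 + (107 - 100 + 93 + 10000 - 9300) = 7280 + 800 = 8080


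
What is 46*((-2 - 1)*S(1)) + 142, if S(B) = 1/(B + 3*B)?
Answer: 215/2 ≈ 107.50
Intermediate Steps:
S(B) = 1/(4*B)
46*((-2 - 1)*S(1)) + 142 = 46*((-2 - 1)*((¼)/1)) + 142 = 46*(-3/4) + 142 = 46*(-3*¼) + 142 = 46*(-¾) + 142 = -69/2 + 142 = 215/2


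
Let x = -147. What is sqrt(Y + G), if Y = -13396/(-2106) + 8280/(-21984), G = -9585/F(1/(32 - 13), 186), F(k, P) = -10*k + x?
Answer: sqrt(1600796533066008239)/150201558 ≈ 8.4235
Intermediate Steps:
F(k, P) = -147 - 10*k (F(k, P) = -10*k - 147 = -147 - 10*k)
G = 182115/2803 (G = -9585/(-147 - 10/(32 - 13)) = -9585/(-147 - 10/19) = -9585/(-2803/19) = -9585*(-19/2803) = 182115/2803 ≈ 64.971)
Y = 5772083/964548 (Y = -13396*(-1/2106) + 8280*(-1/21984) = 6698/1053 - 345/916 = 5772083/964548 ≈ 5.9842)
sqrt(Y + G) = sqrt(5772083/964548 + 182115/2803) = sqrt(191837807669/2703628044) = sqrt(1600796533066008239)/150201558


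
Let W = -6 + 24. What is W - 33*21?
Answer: -675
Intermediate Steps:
W = 18
W - 33*21 = 18 - 33*21 = 18 - 693 = -675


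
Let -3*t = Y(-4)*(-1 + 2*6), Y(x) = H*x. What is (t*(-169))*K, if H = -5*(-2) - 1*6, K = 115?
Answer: -3420560/3 ≈ -1.1402e+6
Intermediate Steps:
H = 4 (H = 10 - 6 = 4)
Y(x) = 4*x
t = 176/3 (t = -4*(-4)*(-1 + 2*6)/3 = -(-16)*(-1 + 12)/3 = -(-16)*11/3 = -1/3*(-176) = 176/3 ≈ 58.667)
(t*(-169))*K = ((176/3)*(-169))*115 = -29744/3*115 = -3420560/3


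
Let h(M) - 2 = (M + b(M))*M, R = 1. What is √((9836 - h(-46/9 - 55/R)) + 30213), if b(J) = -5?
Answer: √2926781/9 ≈ 190.09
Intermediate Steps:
h(M) = 2 + M*(-5 + M) (h(M) = 2 + (M - 5)*M = 2 + (-5 + M)*M = 2 + M*(-5 + M))
√((9836 - h(-46/9 - 55/R)) + 30213) = √((9836 - (2 + (-46/9 - 55/1)² - 5*(-46/9 - 55/1))) + 30213) = √((9836 - (2 + (-46*⅑ - 55*1)² - 5*(-46*⅑ - 55*1))) + 30213) = √((9836 - (2 + (-46/9 - 55)² - 5*(-46/9 - 55))) + 30213) = √((9836 - (2 + (-541/9)² - 5*(-541/9))) + 30213) = √((9836 - (2 + 292681/81 + 2705/9)) + 30213) = √((9836 - 1*317188/81) + 30213) = √((9836 - 317188/81) + 30213) = √(479528/81 + 30213) = √(2926781/81) = √2926781/9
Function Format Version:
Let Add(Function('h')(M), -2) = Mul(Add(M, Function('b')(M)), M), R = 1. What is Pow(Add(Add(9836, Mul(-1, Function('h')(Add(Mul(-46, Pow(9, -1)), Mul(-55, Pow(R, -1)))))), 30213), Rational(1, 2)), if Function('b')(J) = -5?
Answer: Mul(Rational(1, 9), Pow(2926781, Rational(1, 2))) ≈ 190.09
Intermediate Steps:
Function('h')(M) = Add(2, Mul(M, Add(-5, M))) (Function('h')(M) = Add(2, Mul(Add(M, -5), M)) = Add(2, Mul(Add(-5, M), M)) = Add(2, Mul(M, Add(-5, M))))
Pow(Add(Add(9836, Mul(-1, Function('h')(Add(Mul(-46, Pow(9, -1)), Mul(-55, Pow(R, -1)))))), 30213), Rational(1, 2)) = Pow(Add(Add(9836, Mul(-1, Add(2, Pow(Add(Mul(-46, Pow(9, -1)), Mul(-55, Pow(1, -1))), 2), Mul(-5, Add(Mul(-46, Pow(9, -1)), Mul(-55, Pow(1, -1))))))), 30213), Rational(1, 2)) = Pow(Add(Add(9836, Mul(-1, Add(2, Pow(Add(Mul(-46, Rational(1, 9)), Mul(-55, 1)), 2), Mul(-5, Add(Mul(-46, Rational(1, 9)), Mul(-55, 1)))))), 30213), Rational(1, 2)) = Pow(Add(Add(9836, Mul(-1, Add(2, Pow(Add(Rational(-46, 9), -55), 2), Mul(-5, Add(Rational(-46, 9), -55))))), 30213), Rational(1, 2)) = Pow(Add(Add(9836, Mul(-1, Add(2, Pow(Rational(-541, 9), 2), Mul(-5, Rational(-541, 9))))), 30213), Rational(1, 2)) = Pow(Add(Add(9836, Mul(-1, Add(2, Rational(292681, 81), Rational(2705, 9)))), 30213), Rational(1, 2)) = Pow(Add(Add(9836, Mul(-1, Rational(317188, 81))), 30213), Rational(1, 2)) = Pow(Add(Add(9836, Rational(-317188, 81)), 30213), Rational(1, 2)) = Pow(Add(Rational(479528, 81), 30213), Rational(1, 2)) = Pow(Rational(2926781, 81), Rational(1, 2)) = Mul(Rational(1, 9), Pow(2926781, Rational(1, 2)))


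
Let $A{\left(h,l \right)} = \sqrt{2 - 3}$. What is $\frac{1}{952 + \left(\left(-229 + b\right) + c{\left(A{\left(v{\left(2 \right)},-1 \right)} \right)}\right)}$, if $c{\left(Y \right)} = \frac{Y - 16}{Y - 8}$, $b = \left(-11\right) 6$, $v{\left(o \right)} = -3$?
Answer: $\frac{21417}{14113474} - \frac{2 i}{7056737} \approx 0.0015175 - 2.8342 \cdot 10^{-7} i$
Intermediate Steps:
$A{\left(h,l \right)} = i$ ($A{\left(h,l \right)} = \sqrt{-1} = i$)
$b = -66$
$c{\left(Y \right)} = \frac{-16 + Y}{-8 + Y}$
$\frac{1}{952 + \left(\left(-229 + b\right) + c{\left(A{\left(v{\left(2 \right)},-1 \right)} \right)}\right)} = \frac{1}{952 + \left(\left(-229 - 66\right) + \frac{-16 + i}{-8 + i}\right)} = \frac{1}{952 - \left(295 - \frac{-8 - i}{65} \left(-16 + i\right)\right)} = \frac{1}{952 - \left(295 - \frac{\left(-16 + i\right) \left(-8 - i\right)}{65}\right)} = \frac{1}{657 + \frac{\left(-16 + i\right) \left(-8 - i\right)}{65}}$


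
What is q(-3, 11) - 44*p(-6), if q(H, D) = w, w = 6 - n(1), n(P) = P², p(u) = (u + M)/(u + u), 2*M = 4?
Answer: -29/3 ≈ -9.6667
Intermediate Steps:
M = 2 (M = (½)*4 = 2)
p(u) = (2 + u)/(2*u) (p(u) = (u + 2)/(u + u) = (2 + u)/((2*u)) = (2 + u)*(1/(2*u)) = (2 + u)/(2*u))
w = 5 (w = 6 - 1*1² = 6 - 1*1 = 6 - 1 = 5)
q(H, D) = 5
q(-3, 11) - 44*p(-6) = 5 - 22*(2 - 6)/(-6) = 5 - 22*(-1)*(-4)/6 = 5 - 44*⅓ = 5 - 44/3 = -29/3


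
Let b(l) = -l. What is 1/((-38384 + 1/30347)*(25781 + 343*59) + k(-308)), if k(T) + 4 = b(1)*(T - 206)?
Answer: -30347/53603556991476 ≈ -5.6614e-10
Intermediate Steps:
k(T) = 202 - T (k(T) = -4 + (-1*1)*(T - 206) = -4 - (-206 + T) = -4 + (206 - T) = 202 - T)
1/((-38384 + 1/30347)*(25781 + 343*59) + k(-308)) = 1/((-38384 + 1/30347)*(25781 + 343*59) + (202 - 1*(-308))) = 1/((-38384 + 1/30347)*(25781 + 20237) + (202 + 308)) = 1/(-1164839247/30347*46018 + 510) = 1/(-53603572468446/30347 + 510) = 1/(-53603556991476/30347) = -30347/53603556991476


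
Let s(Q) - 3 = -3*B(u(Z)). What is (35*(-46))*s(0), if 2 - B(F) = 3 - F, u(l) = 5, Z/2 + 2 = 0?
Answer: 14490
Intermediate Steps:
Z = -4 (Z = -4 + 2*0 = -4 + 0 = -4)
B(F) = -1 + F (B(F) = 2 - (3 - F) = 2 + (-3 + F) = -1 + F)
s(Q) = -9 (s(Q) = 3 - 3*(-1 + 5) = 3 - 3*4 = 3 - 12 = -9)
(35*(-46))*s(0) = (35*(-46))*(-9) = -1610*(-9) = 14490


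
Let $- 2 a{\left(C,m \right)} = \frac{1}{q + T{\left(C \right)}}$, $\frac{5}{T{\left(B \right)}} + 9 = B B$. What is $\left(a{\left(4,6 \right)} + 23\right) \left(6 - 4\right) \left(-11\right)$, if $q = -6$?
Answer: $- \frac{18799}{37} \approx -508.08$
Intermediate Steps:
$T{\left(B \right)} = \frac{5}{-9 + B^{2}}$ ($T{\left(B \right)} = \frac{5}{-9 + B B} = \frac{5}{-9 + B^{2}}$)
$a{\left(C,m \right)} = - \frac{1}{2 \left(-6 + \frac{5}{-9 + C^{2}}\right)}$
$\left(a{\left(4,6 \right)} + 23\right) \left(6 - 4\right) \left(-11\right) = \left(\frac{-9 + 4^{2}}{2 \left(-59 + 6 \cdot 4^{2}\right)} + 23\right) \left(6 - 4\right) \left(-11\right) = \left(\frac{-9 + 16}{2 \left(-59 + 6 \cdot 16\right)} + 23\right) 2 \left(-11\right) = \left(\frac{1}{2} \frac{1}{-59 + 96} \cdot 7 + 23\right) 2 \left(-11\right) = \left(\frac{1}{2} \cdot \frac{1}{37} \cdot 7 + 23\right) 2 \left(-11\right) = \left(\frac{7}{74} + 23\right) 2 \left(-11\right) = \frac{1709}{74} \cdot 2 \left(-11\right) = \frac{1709}{37} \left(-11\right) = - \frac{18799}{37}$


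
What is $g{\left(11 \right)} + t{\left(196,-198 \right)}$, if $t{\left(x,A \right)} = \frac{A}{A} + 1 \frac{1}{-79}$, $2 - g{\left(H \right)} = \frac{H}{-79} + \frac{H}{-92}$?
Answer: $\frac{23593}{7268} \approx 3.2461$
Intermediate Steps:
$g{\left(H \right)} = 2 + \frac{171 H}{7268}$ ($g{\left(H \right)} = 2 - \left(\frac{H}{-79} + \frac{H}{-92}\right) = 2 - \left(H \left(- \frac{1}{79}\right) + H \left(- \frac{1}{92}\right)\right) = 2 - \left(- \frac{H}{79} - \frac{H}{92}\right) = 2 - - \frac{171 H}{7268} = 2 + \frac{171 H}{7268}$)
$t{\left(x,A \right)} = \frac{78}{79}$ ($t{\left(x,A \right)} = 1 + 1 \left(- \frac{1}{79}\right) = 1 - \frac{1}{79} = \frac{78}{79}$)
$g{\left(11 \right)} + t{\left(196,-198 \right)} = \left(2 + \frac{171}{7268} \cdot 11\right) + \frac{78}{79} = \left(2 + \frac{1881}{7268}\right) + \frac{78}{79} = \frac{16417}{7268} + \frac{78}{79} = \frac{23593}{7268}$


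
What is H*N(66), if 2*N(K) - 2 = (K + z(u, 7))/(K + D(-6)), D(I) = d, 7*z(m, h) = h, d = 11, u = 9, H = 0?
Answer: 0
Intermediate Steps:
z(m, h) = h/7
D(I) = 11
N(K) = 1 + (1 + K)/(2*(11 + K)) (N(K) = 1 + ((K + (⅐)*7)/(K + 11))/2 = 1 + ((K + 1)/(11 + K))/2 = 1 + ((1 + K)/(11 + K))/2 = 1 + (1 + K)/(2*(11 + K)))
H*N(66) = 0*((23 + 3*66)/(2*(11 + 66))) = 0*((½)*(23 + 198)/77) = 0*((½)*(1/77)*221) = 0*(221/154) = 0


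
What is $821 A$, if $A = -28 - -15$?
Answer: $-10673$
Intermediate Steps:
$A = -13$ ($A = -28 + 15 = -13$)
$821 A = 821 \left(-13\right) = -10673$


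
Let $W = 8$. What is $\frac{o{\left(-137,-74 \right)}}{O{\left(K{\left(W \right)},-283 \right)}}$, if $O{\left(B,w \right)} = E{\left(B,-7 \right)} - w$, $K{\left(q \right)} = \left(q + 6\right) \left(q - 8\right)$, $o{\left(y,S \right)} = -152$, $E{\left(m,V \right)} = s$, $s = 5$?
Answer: $- \frac{19}{36} \approx -0.52778$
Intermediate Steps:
$E{\left(m,V \right)} = 5$
$K{\left(q \right)} = \left(-8 + q\right) \left(6 + q\right)$ ($K{\left(q \right)} = \left(6 + q\right) \left(-8 + q\right) = \left(-8 + q\right) \left(6 + q\right)$)
$O{\left(B,w \right)} = 5 - w$
$\frac{o{\left(-137,-74 \right)}}{O{\left(K{\left(W \right)},-283 \right)}} = - \frac{152}{5 - -283} = - \frac{152}{5 + 283} = - \frac{152}{288} = \left(-152\right) \frac{1}{288} = - \frac{19}{36}$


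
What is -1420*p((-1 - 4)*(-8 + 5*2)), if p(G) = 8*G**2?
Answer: -1136000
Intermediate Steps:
-1420*p((-1 - 4)*(-8 + 5*2)) = -11360*((-1 - 4)*(-8 + 5*2))**2 = -11360*(-5*(-8 + 10))**2 = -11360*(-5*2)**2 = -11360*(-10)**2 = -11360*100 = -1420*800 = -1136000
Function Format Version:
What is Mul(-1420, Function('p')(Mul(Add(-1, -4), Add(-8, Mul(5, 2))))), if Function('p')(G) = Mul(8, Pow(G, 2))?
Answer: -1136000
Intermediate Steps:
Mul(-1420, Function('p')(Mul(Add(-1, -4), Add(-8, Mul(5, 2))))) = Mul(-1420, Mul(8, Pow(Mul(Add(-1, -4), Add(-8, Mul(5, 2))), 2))) = Mul(-1420, Mul(8, Pow(Mul(-5, Add(-8, 10)), 2))) = Mul(-1420, Mul(8, Pow(Mul(-5, 2), 2))) = Mul(-1420, Mul(8, Pow(-10, 2))) = Mul(-1420, Mul(8, 100)) = Mul(-1420, 800) = -1136000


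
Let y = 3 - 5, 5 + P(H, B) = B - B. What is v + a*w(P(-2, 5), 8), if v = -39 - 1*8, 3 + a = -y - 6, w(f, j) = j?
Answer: -103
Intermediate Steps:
P(H, B) = -5 (P(H, B) = -5 + (B - B) = -5 + 0 = -5)
y = -2
a = -7 (a = -3 + (-1*(-2) - 6) = -3 + (2 - 6) = -3 - 4 = -7)
v = -47 (v = -39 - 8 = -47)
v + a*w(P(-2, 5), 8) = -47 - 7*8 = -47 - 56 = -103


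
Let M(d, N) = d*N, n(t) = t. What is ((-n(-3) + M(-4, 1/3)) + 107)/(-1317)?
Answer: -326/3951 ≈ -0.082511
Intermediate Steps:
M(d, N) = N*d
((-n(-3) + M(-4, 1/3)) + 107)/(-1317) = ((-1*(-3) - 4/3) + 107)/(-1317) = ((3 + (⅓)*(-4)) + 107)*(-1/1317) = ((3 - 4/3) + 107)*(-1/1317) = (5/3 + 107)*(-1/1317) = (326/3)*(-1/1317) = -326/3951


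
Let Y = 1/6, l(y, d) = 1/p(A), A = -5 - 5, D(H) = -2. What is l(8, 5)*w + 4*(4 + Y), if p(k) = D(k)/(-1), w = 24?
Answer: 86/3 ≈ 28.667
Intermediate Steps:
A = -10
p(k) = 2 (p(k) = -2/(-1) = -2*(-1) = 2)
l(y, d) = 1/2
Y = 1/6 ≈ 0.16667
l(8, 5)*w + 4*(4 + Y) = (1/2)*24 + 4*(4 + 1/6) = 12 + 4*(25/6) = 12 + 50/3 = 86/3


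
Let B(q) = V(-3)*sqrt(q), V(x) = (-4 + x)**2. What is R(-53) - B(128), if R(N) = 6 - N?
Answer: 59 - 392*sqrt(2) ≈ -495.37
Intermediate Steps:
B(q) = 49*sqrt(q) (B(q) = (-4 - 3)**2*sqrt(q) = (-7)**2*sqrt(q) = 49*sqrt(q))
R(-53) - B(128) = (6 - 1*(-53)) - 49*sqrt(128) = (6 + 53) - 49*8*sqrt(2) = 59 - 392*sqrt(2)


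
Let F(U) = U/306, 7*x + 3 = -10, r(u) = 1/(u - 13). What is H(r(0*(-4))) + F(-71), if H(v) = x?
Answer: -4475/2142 ≈ -2.0892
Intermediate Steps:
r(u) = 1/(-13 + u)
x = -13/7 (x = -3/7 + (⅐)*(-10) = -3/7 - 10/7 = -13/7 ≈ -1.8571)
H(v) = -13/7
F(U) = U/306 (F(U) = U*(1/306) = U/306)
H(r(0*(-4))) + F(-71) = -13/7 + (1/306)*(-71) = -13/7 - 71/306 = -4475/2142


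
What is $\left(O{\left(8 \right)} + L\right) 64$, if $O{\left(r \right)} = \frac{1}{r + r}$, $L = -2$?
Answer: $-124$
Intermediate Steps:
$O{\left(r \right)} = \frac{1}{2 r}$
$\left(O{\left(8 \right)} + L\right) 64 = \left(\frac{1}{2 \cdot 8} - 2\right) 64 = \left(\frac{1}{2} \cdot \frac{1}{8} - 2\right) 64 = \left(\frac{1}{16} - 2\right) 64 = \left(- \frac{31}{16}\right) 64 = -124$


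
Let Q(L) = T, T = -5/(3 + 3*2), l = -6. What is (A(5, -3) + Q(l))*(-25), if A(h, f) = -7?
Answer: 1700/9 ≈ 188.89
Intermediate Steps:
T = -5/9 (T = -5/(3 + 6) = -5/9 ≈ -0.55556)
Q(L) = -5/9
(A(5, -3) + Q(l))*(-25) = (-7 - 5/9)*(-25) = -68/9*(-25) = 1700/9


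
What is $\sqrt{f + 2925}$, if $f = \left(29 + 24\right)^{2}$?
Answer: $\sqrt{5734} \approx 75.723$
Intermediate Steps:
$f = 2809$ ($f = 53^{2} = 2809$)
$\sqrt{f + 2925} = \sqrt{2809 + 2925} = \sqrt{5734}$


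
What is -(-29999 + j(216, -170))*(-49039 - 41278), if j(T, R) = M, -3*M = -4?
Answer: -8127897781/3 ≈ -2.7093e+9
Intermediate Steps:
M = 4/3 (M = -1/3*(-4) = 4/3 ≈ 1.3333)
j(T, R) = 4/3
-(-29999 + j(216, -170))*(-49039 - 41278) = -(-29999 + 4/3)*(-49039 - 41278) = -(-89993)*(-90317)/3 = -1*8127897781/3 = -8127897781/3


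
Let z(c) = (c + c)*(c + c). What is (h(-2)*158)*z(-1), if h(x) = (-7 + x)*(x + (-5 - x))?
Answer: 28440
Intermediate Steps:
z(c) = 4*c² (z(c) = (2*c)*(2*c) = 4*c²)
h(x) = 35 - 5*x (h(x) = (-7 + x)*(-5) = 35 - 5*x)
(h(-2)*158)*z(-1) = ((35 - 5*(-2))*158)*(4*(-1)²) = ((35 + 10)*158)*(4*1) = (45*158)*4 = 7110*4 = 28440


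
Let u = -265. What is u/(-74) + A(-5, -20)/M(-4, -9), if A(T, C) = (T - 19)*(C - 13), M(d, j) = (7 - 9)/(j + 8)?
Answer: 29569/74 ≈ 399.58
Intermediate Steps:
M(d, j) = -2/(8 + j)
A(T, C) = (-19 + T)*(-13 + C)
u/(-74) + A(-5, -20)/M(-4, -9) = -265/(-74) + (247 - 19*(-20) - 13*(-5) - 20*(-5))/((-2/(8 - 9))) = -265*(-1/74) + (247 + 380 + 65 + 100)/((-2/(-1))) = 265/74 + 792/((-2*(-1))) = 265/74 + 792/2 = 265/74 + 792*(½) = 265/74 + 396 = 29569/74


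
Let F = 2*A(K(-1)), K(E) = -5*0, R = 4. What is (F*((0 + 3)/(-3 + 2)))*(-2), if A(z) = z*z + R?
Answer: 48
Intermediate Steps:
K(E) = 0
A(z) = 4 + z² (A(z) = z*z + 4 = z² + 4 = 4 + z²)
F = 8 (F = 2*(4 + 0²) = 2*(4 + 0) = 2*4 = 8)
(F*((0 + 3)/(-3 + 2)))*(-2) = (8*((0 + 3)/(-3 + 2)))*(-2) = (8*(3/(-1)))*(-2) = (8*(3*(-1)))*(-2) = (8*(-3))*(-2) = -24*(-2) = 48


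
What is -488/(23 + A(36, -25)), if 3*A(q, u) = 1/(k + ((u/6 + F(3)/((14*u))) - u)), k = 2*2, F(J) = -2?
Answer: -12727528/600213 ≈ -21.205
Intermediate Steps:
k = 4
A(q, u) = 1/(3*(4 - 5*u/6 - 1/(7*u))) (A(q, u) = 1/(3*(4 + ((u/6 - 2*1/(14*u)) - u))) = 1/(3*(4 + ((u*(⅙) - 1/(7*u)) - u))) = 1/(3*(4 + ((u/6 - 1/(7*u)) - u))) = 1/(3*(4 + ((-1/(7*u) + u/6) - u))) = 1/(3*(4 + (-5*u/6 - 1/(7*u)))) = 1/(3*(4 - 5*u/6 - 1/(7*u))))
-488/(23 + A(36, -25)) = -488/(23 - 14*(-25)/(6 - 168*(-25) + 35*(-25)²)) = -488/(23 - 14*(-25)/(6 + 4200 + 35*625)) = -488/(23 - 14*(-25)/(6 + 4200 + 21875)) = -488/(23 - 14*(-25)/26081) = -488/(23 - 14*(-25)*1/26081) = -488/(23 + 350/26081) = -488/600213/26081 = -488*26081/600213 = -12727528/600213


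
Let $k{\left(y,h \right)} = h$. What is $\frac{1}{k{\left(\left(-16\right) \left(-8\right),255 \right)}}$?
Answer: $\frac{1}{255} \approx 0.0039216$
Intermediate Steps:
$\frac{1}{k{\left(\left(-16\right) \left(-8\right),255 \right)}} = \frac{1}{255}$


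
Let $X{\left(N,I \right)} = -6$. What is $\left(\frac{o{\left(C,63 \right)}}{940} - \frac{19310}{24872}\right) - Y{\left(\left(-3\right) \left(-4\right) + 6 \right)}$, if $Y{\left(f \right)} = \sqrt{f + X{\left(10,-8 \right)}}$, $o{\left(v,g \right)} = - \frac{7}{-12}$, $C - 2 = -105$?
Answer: $- \frac{27205337}{35069520} - 2 \sqrt{3} \approx -4.2399$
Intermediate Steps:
$C = -103$ ($C = 2 - 105 = -103$)
$o{\left(v,g \right)} = \frac{7}{12}$ ($o{\left(v,g \right)} = \left(-7\right) \left(- \frac{1}{12}\right) = \frac{7}{12}$)
$Y{\left(f \right)} = \sqrt{-6 + f}$ ($Y{\left(f \right)} = \sqrt{f - 6} = \sqrt{-6 + f}$)
$\left(\frac{o{\left(C,63 \right)}}{940} - \frac{19310}{24872}\right) - Y{\left(\left(-3\right) \left(-4\right) + 6 \right)} = \left(\frac{7}{12 \cdot 940} - \frac{19310}{24872}\right) - \sqrt{-6 + \left(\left(-3\right) \left(-4\right) + 6\right)} = \left(\frac{7}{12} \cdot \frac{1}{940} - \frac{9655}{12436}\right) - \sqrt{-6 + \left(12 + 6\right)} = \left(\frac{7}{11280} - \frac{9655}{12436}\right) - \sqrt{-6 + 18} = - \frac{27205337}{35069520} - \sqrt{12} = - \frac{27205337}{35069520} - 2 \sqrt{3}$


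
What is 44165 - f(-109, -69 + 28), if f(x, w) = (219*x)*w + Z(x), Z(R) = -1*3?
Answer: -934543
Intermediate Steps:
Z(R) = -3
f(x, w) = -3 + 219*w*x (f(x, w) = (219*x)*w - 3 = 219*w*x - 3 = -3 + 219*w*x)
44165 - f(-109, -69 + 28) = 44165 - (-3 + 219*(-69 + 28)*(-109)) = 44165 - (-3 + 219*(-41)*(-109)) = 44165 - (-3 + 978711) = 44165 - 1*978708 = 44165 - 978708 = -934543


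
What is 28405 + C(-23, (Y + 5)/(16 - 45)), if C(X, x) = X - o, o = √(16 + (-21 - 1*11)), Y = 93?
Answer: 28382 - 4*I ≈ 28382.0 - 4.0*I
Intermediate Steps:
o = 4*I (o = √(16 + (-21 - 11)) = √(16 - 32) = √(-16) = 4*I ≈ 4.0*I)
C(X, x) = X - 4*I
28405 + C(-23, (Y + 5)/(16 - 45)) = 28405 + (-23 - 4*I) = 28382 - 4*I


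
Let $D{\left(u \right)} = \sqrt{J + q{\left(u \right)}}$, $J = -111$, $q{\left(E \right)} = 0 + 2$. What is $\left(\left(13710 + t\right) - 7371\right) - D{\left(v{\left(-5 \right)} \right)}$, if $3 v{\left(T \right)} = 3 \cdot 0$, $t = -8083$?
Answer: $-1744 - i \sqrt{109} \approx -1744.0 - 10.44 i$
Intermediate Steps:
$q{\left(E \right)} = 2$
$v{\left(T \right)} = 0$ ($v{\left(T \right)} = \frac{3 \cdot 0}{3} = \frac{1}{3} \cdot 0 = 0$)
$D{\left(u \right)} = i \sqrt{109}$ ($D{\left(u \right)} = \sqrt{-111 + 2} = \sqrt{-109} = i \sqrt{109}$)
$\left(\left(13710 + t\right) - 7371\right) - D{\left(v{\left(-5 \right)} \right)} = \left(\left(13710 - 8083\right) - 7371\right) - i \sqrt{109} = \left(5627 - 7371\right) - i \sqrt{109} = -1744 - i \sqrt{109}$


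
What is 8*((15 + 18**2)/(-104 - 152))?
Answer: -339/32 ≈ -10.594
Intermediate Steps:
8*((15 + 18**2)/(-104 - 152)) = 8*((15 + 324)/(-256)) = 8*(339*(-1/256)) = 8*(-339/256) = -339/32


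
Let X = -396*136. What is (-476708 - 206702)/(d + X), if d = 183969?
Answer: -683410/130113 ≈ -5.2524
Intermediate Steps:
X = -53856
(-476708 - 206702)/(d + X) = (-476708 - 206702)/(183969 - 53856) = -683410/130113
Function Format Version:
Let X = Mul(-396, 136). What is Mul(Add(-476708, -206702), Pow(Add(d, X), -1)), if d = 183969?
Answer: Rational(-683410, 130113) ≈ -5.2524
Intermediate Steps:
X = -53856
Mul(Add(-476708, -206702), Pow(Add(d, X), -1)) = Mul(Add(-476708, -206702), Pow(Add(183969, -53856), -1)) = Mul(-683410, Pow(130113, -1)) = Mul(-683410, Rational(1, 130113)) = Rational(-683410, 130113)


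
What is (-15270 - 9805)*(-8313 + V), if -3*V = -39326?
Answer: -360754025/3 ≈ -1.2025e+8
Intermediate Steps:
V = 39326/3 (V = -1/3*(-39326) = 39326/3 ≈ 13109.)
(-15270 - 9805)*(-8313 + V) = (-15270 - 9805)*(-8313 + 39326/3) = -25075*14387/3 = -360754025/3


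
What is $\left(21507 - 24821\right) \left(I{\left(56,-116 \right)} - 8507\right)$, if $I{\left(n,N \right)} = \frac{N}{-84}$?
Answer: $\frac{591940052}{21} \approx 2.8188 \cdot 10^{7}$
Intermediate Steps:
$I{\left(n,N \right)} = - \frac{N}{84}$ ($I{\left(n,N \right)} = N \left(- \frac{1}{84}\right) = - \frac{N}{84}$)
$\left(21507 - 24821\right) \left(I{\left(56,-116 \right)} - 8507\right) = \left(21507 - 24821\right) \left(\left(- \frac{1}{84}\right) \left(-116\right) - 8507\right) = - 3314 \left(\frac{29}{21} - 8507\right) = \left(-3314\right) \left(- \frac{178618}{21}\right) = \frac{591940052}{21}$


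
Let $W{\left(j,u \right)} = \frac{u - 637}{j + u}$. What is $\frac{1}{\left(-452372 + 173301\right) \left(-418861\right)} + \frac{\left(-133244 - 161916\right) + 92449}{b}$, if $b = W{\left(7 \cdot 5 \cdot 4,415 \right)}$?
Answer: $\frac{118476428623465707}{233783916262} \approx 5.0678 \cdot 10^{5}$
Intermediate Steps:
$W{\left(j,u \right)} = \frac{-637 + u}{j + u}$
$b = - \frac{2}{5}$ ($b = \frac{-637 + 415}{7 \cdot 5 \cdot 4 + 415} = \frac{1}{35 \cdot 4 + 415} \left(-222\right) = \frac{1}{140 + 415} \left(-222\right) = \frac{1}{555} \left(-222\right) = - \frac{2}{5} \approx -0.4$)
$\frac{1}{\left(-452372 + 173301\right) \left(-418861\right)} + \frac{\left(-133244 - 161916\right) + 92449}{b} = \frac{1}{\left(-452372 + 173301\right) \left(-418861\right)} + \frac{\left(-133244 - 161916\right) + 92449}{- \frac{2}{5}} = \frac{1}{-279071} \left(- \frac{1}{418861}\right) + \left(-295160 + 92449\right) \left(- \frac{5}{2}\right) = \left(- \frac{1}{279071}\right) \left(- \frac{1}{418861}\right) - - \frac{1013555}{2} = \frac{1}{116891958131} + \frac{1013555}{2} = \frac{118476428623465707}{233783916262}$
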